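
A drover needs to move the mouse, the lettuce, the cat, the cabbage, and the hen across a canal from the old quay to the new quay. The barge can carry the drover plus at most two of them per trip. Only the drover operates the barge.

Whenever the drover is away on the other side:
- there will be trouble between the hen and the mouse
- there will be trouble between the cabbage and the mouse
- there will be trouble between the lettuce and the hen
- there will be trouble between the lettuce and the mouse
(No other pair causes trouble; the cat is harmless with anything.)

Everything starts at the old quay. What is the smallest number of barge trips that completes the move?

7

Counting alone: the drover can take at most 2 across per trip to the new quay, so moving all 5 needs at least 3 loaded trips out, with a return between consecutive ones — at least 5 crossings.
The safety rule pushes this higher. Following every safe sequence of crossings, the most of the 5 that can be at the new quay as the barge arrives there on crossing 5 is 4 — never all 5.
So no plan with fewer than 7 crossings exists, and this one achieves 7:
1. Drover goes to the new quay with the lettuce and the mouse.  [the old quay: the cabbage, the cat, the hen | the new quay: the lettuce, the mouse]
2. Drover goes back to the old quay with the mouse.  [the old quay: the cabbage, the cat, the hen, the mouse | the new quay: the lettuce]
3. Drover goes to the new quay with the cat and the mouse.  [the old quay: the cabbage, the hen | the new quay: the cat, the lettuce, the mouse]
4. Drover goes back to the old quay with the mouse.  [the old quay: the cabbage, the hen, the mouse | the new quay: the cat, the lettuce]
5. Drover goes to the new quay with the cabbage and the mouse.  [the old quay: the hen | the new quay: the cabbage, the cat, the lettuce, the mouse]
6. Drover goes back to the old quay with the mouse.  [the old quay: the hen, the mouse | the new quay: the cabbage, the cat, the lettuce]
7. Drover goes to the new quay with the hen and the mouse.  [the old quay: — | the new quay: the cabbage, the cat, the hen, the lettuce, the mouse]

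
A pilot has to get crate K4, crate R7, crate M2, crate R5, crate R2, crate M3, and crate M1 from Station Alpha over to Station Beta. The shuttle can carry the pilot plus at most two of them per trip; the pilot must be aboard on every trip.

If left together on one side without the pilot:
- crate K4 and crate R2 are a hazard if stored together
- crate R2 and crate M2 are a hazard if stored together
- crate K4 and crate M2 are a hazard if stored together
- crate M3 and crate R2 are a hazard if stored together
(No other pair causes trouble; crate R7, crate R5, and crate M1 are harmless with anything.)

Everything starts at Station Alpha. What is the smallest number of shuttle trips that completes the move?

11

Counting alone: the pilot can take at most 2 across per trip to Station Beta, so moving all 7 needs at least 4 loaded trips out, with a return between consecutive ones — at least 7 crossings.
The safety rule pushes this higher. Following every safe sequence of crossings, the most of the 7 that can be at Station Beta as the shuttle arrives there on crossings 7, 9 is 5, 6 respectively — never all 7.
So no plan with fewer than 11 crossings exists, and this one achieves 11:
1. Pilot goes to Station Beta with crate K4 and crate R2.  [Station Alpha: crate M1, crate M2, crate M3, crate R5, crate R7 | Station Beta: crate K4, crate R2]
2. Pilot goes back to Station Alpha with crate K4.  [Station Alpha: crate K4, crate M1, crate M2, crate M3, crate R5, crate R7 | Station Beta: crate R2]
3. Pilot goes to Station Beta with crate K4 and crate R7.  [Station Alpha: crate M1, crate M2, crate M3, crate R5 | Station Beta: crate K4, crate R2, crate R7]
4. Pilot goes back to Station Alpha with crate K4.  [Station Alpha: crate K4, crate M1, crate M2, crate M3, crate R5 | Station Beta: crate R2, crate R7]
5. Pilot goes to Station Beta with crate K4 and crate R5.  [Station Alpha: crate M1, crate M2, crate M3 | Station Beta: crate K4, crate R2, crate R5, crate R7]
6. Pilot goes back to Station Alpha with crate K4.  [Station Alpha: crate K4, crate M1, crate M2, crate M3 | Station Beta: crate R2, crate R5, crate R7]
7. Pilot goes to Station Beta with crate K4 and crate M3.  [Station Alpha: crate M1, crate M2 | Station Beta: crate K4, crate M3, crate R2, crate R5, crate R7]
8. Pilot goes back to Station Alpha with crate R2.  [Station Alpha: crate M1, crate M2, crate R2 | Station Beta: crate K4, crate M3, crate R5, crate R7]
9. Pilot goes to Station Beta with crate M1 and crate M2.  [Station Alpha: crate R2 | Station Beta: crate K4, crate M1, crate M2, crate M3, crate R5, crate R7]
10. Pilot goes back to Station Alpha with crate K4.  [Station Alpha: crate K4, crate R2 | Station Beta: crate M1, crate M2, crate M3, crate R5, crate R7]
11. Pilot goes to Station Beta with crate K4 and crate R2.  [Station Alpha: — | Station Beta: crate K4, crate M1, crate M2, crate M3, crate R2, crate R5, crate R7]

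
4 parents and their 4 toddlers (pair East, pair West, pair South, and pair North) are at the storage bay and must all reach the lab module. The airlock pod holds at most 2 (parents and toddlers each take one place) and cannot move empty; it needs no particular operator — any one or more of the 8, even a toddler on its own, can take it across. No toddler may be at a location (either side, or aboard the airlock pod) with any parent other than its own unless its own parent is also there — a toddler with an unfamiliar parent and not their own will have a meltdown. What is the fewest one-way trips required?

Following every safe sequence of crossings from the start, the most of the 8 that can be at the lab module as the airlock pod arrives there on crossings 1, 3, 5 is 2, 3, 4 respectively; the best ever achieved is 4 of 8.
From crossing 7 on, no configuration arises that was not already reachable earlier: only 44 distinct safe configurations (who is on which side, and where the airlock pod is) can ever be reached, none of them has everyone across, and every continuation just revisits them. So no valid plan exists.

impossible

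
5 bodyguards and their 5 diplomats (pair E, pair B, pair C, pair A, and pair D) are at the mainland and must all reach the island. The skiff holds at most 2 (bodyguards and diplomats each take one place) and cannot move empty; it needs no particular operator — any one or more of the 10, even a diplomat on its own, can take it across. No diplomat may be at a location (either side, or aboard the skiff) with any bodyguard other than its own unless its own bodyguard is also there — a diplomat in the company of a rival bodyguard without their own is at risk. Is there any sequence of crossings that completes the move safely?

Following every safe sequence of crossings from the start, the most of the 10 that can be at the island as the skiff arrives there on crossings 1, 3, 5, 7 is 2, 3, 4, 5 respectively; the best ever achieved is 5 of 10.
From crossing 9 on, no configuration arises that was not already reachable earlier: only 82 distinct safe configurations (who is on which side, and where the skiff is) can ever be reached, none of them has everyone across, and every continuation just revisits them. So no valid plan exists.

No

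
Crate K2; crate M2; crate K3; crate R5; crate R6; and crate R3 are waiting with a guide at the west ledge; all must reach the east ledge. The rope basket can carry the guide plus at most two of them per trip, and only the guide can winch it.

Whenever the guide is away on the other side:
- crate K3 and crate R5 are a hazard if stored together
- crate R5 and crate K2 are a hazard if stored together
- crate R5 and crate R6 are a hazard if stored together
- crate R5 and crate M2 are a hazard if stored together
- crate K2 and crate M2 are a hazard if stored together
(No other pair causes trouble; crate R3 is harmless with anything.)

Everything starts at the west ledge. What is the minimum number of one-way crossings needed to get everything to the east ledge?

Counting alone: the guide can take at most 2 across per trip to the east ledge, so moving all 6 needs at least 3 loaded trips out, with a return between consecutive ones — at least 5 crossings.
The safety rule pushes this higher. Following every safe sequence of crossings, the most of the 6 that can be at the east ledge as the rope basket arrives there on crossings 5, 7 is 4, 5 respectively — never all 6.
So no plan with fewer than 9 crossings exists, and this one achieves 9:
1. Guide goes to the east ledge with crate K2 and crate R5.  [the west ledge: crate K3, crate M2, crate R3, crate R6 | the east ledge: crate K2, crate R5]
2. Guide goes back to the west ledge with crate K2.  [the west ledge: crate K2, crate K3, crate M2, crate R3, crate R6 | the east ledge: crate R5]
3. Guide goes to the east ledge with crate K2 and crate K3.  [the west ledge: crate M2, crate R3, crate R6 | the east ledge: crate K2, crate K3, crate R5]
4. Guide goes back to the west ledge with crate R5.  [the west ledge: crate M2, crate R3, crate R5, crate R6 | the east ledge: crate K2, crate K3]
5. Guide goes to the east ledge with crate M2 and crate R6.  [the west ledge: crate R3, crate R5 | the east ledge: crate K2, crate K3, crate M2, crate R6]
6. Guide goes back to the west ledge with crate K2.  [the west ledge: crate K2, crate R3, crate R5 | the east ledge: crate K3, crate M2, crate R6]
7. Guide goes to the east ledge with crate K2 and crate R3.  [the west ledge: crate R5 | the east ledge: crate K2, crate K3, crate M2, crate R3, crate R6]
8. Guide goes back to the west ledge with crate K2.  [the west ledge: crate K2, crate R5 | the east ledge: crate K3, crate M2, crate R3, crate R6]
9. Guide goes to the east ledge with crate K2 and crate R5.  [the west ledge: — | the east ledge: crate K2, crate K3, crate M2, crate R3, crate R5, crate R6]

9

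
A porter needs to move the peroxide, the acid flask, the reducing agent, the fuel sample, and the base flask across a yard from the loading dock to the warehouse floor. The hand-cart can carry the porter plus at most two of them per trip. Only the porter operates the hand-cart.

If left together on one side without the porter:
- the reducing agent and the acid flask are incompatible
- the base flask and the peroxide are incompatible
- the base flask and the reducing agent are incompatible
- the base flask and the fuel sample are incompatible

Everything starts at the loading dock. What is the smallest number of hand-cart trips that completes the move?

5

Counting alone: the porter can take at most 2 across per trip to the warehouse floor, so moving all 5 needs at least 3 loaded trips out, with a return between consecutive ones — at least 5 crossings.
The plan below uses exactly 5 crossings, so it is optimal:
1. Porter goes to the warehouse floor with the acid flask and the base flask.  [the loading dock: the fuel sample, the peroxide, the reducing agent | the warehouse floor: the acid flask, the base flask]
2. Porter goes back to the loading dock alone.  [the loading dock: the fuel sample, the peroxide, the reducing agent | the warehouse floor: the acid flask, the base flask]
3. Porter goes to the warehouse floor with the fuel sample and the peroxide.  [the loading dock: the reducing agent | the warehouse floor: the acid flask, the base flask, the fuel sample, the peroxide]
4. Porter goes back to the loading dock with the base flask.  [the loading dock: the base flask, the reducing agent | the warehouse floor: the acid flask, the fuel sample, the peroxide]
5. Porter goes to the warehouse floor with the base flask and the reducing agent.  [the loading dock: — | the warehouse floor: the acid flask, the base flask, the fuel sample, the peroxide, the reducing agent]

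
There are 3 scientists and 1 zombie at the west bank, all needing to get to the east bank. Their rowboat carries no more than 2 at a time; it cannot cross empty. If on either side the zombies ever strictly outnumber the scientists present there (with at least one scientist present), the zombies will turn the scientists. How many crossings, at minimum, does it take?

Counting alone: each trip to the east bank takes at most 2 across and each return brings at least 1 back, so after t trips out (and t−1 returns) at most 2t − (t−1) of the 4 are across; that first reaches 4 at t = 3, so at least 5 crossings are needed.
The plan below uses exactly 5 crossings, so it is optimal:
1. 1 scientist and 1 zombie → the east bank.  (the west bank: 2S 0Z; the east bank: 1S 1Z)
2. 1 zombie ← the west bank.  (the west bank: 2S 1Z; the east bank: 1S 0Z)
3. 1 scientist and 1 zombie → the east bank.  (the west bank: 1S 0Z; the east bank: 2S 1Z)
4. 1 zombie ← the west bank.  (the west bank: 1S 1Z; the east bank: 2S 0Z)
5. 1 scientist and 1 zombie → the east bank.  (the west bank: 0S 0Z; the east bank: 3S 1Z)

5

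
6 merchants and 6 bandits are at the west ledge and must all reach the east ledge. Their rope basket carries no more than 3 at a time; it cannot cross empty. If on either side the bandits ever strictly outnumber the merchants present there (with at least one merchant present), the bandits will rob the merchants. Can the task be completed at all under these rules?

Following every safe sequence of crossings from the start, the most of the 12 that can be at the east ledge as the rope basket arrives there on crossings 1, 3, 5 is 3, 5, 6 respectively; the best ever achieved is 6 of 12.
From crossing 7 on, no configuration arises that was not already reachable earlier: only 17 distinct safe configurations (who is on which side, and where the rope basket is) can ever be reached, none of them has everyone across, and every continuation just revisits them. They are: 0 merchants + 0 bandits across (rope basket back at the start); 0 merchants + 1 bandit across (rope basket there); 0 merchants + 1 bandit across (rope basket back at the start); 0 merchants + 2 bandits across (rope basket there); 0 merchants + 2 bandits across (rope basket back at the start); 0 merchants + 3 bandits across (rope basket there); 0 merchants + 3 bandits across (rope basket back at the start); 0 merchants + 4 bandits across (rope basket there); 0 merchants + 4 bandits across (rope basket back at the start); 0 merchants + 5 bandits across (rope basket there); 0 merchants + 5 bandits across (rope basket back at the start); 0 merchants + 6 bandits across (rope basket there); 1 merchant + 1 bandit across (rope basket there); 1 merchant + 1 bandit across (rope basket back at the start); 2 merchants + 2 bandits across (rope basket there); 2 merchants + 2 bandits across (rope basket back at the start); 3 merchants + 3 bandits across (rope basket there). So no valid plan exists.

No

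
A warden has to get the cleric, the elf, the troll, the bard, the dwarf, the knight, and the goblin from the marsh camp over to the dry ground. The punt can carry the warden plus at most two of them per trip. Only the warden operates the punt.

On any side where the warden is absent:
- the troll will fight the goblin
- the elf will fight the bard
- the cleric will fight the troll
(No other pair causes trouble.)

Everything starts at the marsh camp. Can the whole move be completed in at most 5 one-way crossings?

No

Counting alone: the warden can take at most 2 across per trip to the dry ground, so moving all 7 needs at least 4 loaded trips out, with a return between consecutive ones — at least 7 crossings.
Since 5 < 7, 5 crossings cannot be enough. (The shortest complete plan in fact takes 7:)
1. Warden goes to the dry ground with the elf and the troll.  [the marsh camp: the bard, the cleric, the dwarf, the goblin, the knight | the dry ground: the elf, the troll]
2. Warden goes back to the marsh camp alone.  [the marsh camp: the bard, the cleric, the dwarf, the goblin, the knight | the dry ground: the elf, the troll]
3. Warden goes to the dry ground with the cleric and the dwarf.  [the marsh camp: the bard, the goblin, the knight | the dry ground: the cleric, the dwarf, the elf, the troll]
4. Warden goes back to the marsh camp with the troll.  [the marsh camp: the bard, the goblin, the knight, the troll | the dry ground: the cleric, the dwarf, the elf]
5. Warden goes to the dry ground with the goblin and the knight.  [the marsh camp: the bard, the troll | the dry ground: the cleric, the dwarf, the elf, the goblin, the knight]
6. Warden goes back to the marsh camp alone.  [the marsh camp: the bard, the troll | the dry ground: the cleric, the dwarf, the elf, the goblin, the knight]
7. Warden goes to the dry ground with the bard and the troll.  [the marsh camp: — | the dry ground: the bard, the cleric, the dwarf, the elf, the goblin, the knight, the troll]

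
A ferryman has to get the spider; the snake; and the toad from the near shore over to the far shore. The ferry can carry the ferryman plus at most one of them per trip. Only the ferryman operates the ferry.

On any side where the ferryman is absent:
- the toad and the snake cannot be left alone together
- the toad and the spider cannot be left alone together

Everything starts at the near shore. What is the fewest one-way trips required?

Counting alone: the ferryman can take at most 1 across per trip to the far shore, so moving all 3 needs at least 3 loaded trips out, with a return between consecutive ones — at least 5 crossings.
The safety rule pushes this higher. Following every safe sequence of crossings, the most of the 3 that can be at the far shore as the ferry arrives there on crossing 5 is 2 — never all 3.
So no plan with fewer than 7 crossings exists, and this one achieves 7:
1. Ferryman goes to the far shore with the toad.
2. Ferryman goes back to the near shore alone.
3. Ferryman goes to the far shore with the spider.
4. Ferryman goes back to the near shore with the toad.
5. Ferryman goes to the far shore with the snake.
6. Ferryman goes back to the near shore alone.
7. Ferryman goes to the far shore with the toad.

7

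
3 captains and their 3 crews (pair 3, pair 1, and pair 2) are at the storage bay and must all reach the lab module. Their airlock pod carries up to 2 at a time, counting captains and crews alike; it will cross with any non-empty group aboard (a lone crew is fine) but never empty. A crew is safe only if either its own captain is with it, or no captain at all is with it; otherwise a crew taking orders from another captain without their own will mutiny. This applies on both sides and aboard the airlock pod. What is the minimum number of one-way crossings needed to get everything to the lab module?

11

Counting alone: each trip to the lab module takes at most 2 across and each return brings at least 1 back, so after t trips out (and t−1 returns) at most 2t − (t−1) of the 6 are across; that first reaches 6 at t = 5, so at least 9 crossings are needed.
The safety rule pushes this higher. Following every safe sequence of crossings, the most of the 6 that can be at the lab module as the airlock pod arrives there on crossing 9 is 5 — never all 6.
So no plan with fewer than 11 crossings exists, and this one achieves 11:
1. captain 3 and crew 3 cross → the lab module.
2. captain 3 crosses ← the storage bay.
3. crew 1 and crew 2 cross → the lab module.
4. crew 3 crosses ← the storage bay.
5. captain 1 and captain 2 cross → the lab module.
6. captain 1 and crew 1 cross ← the storage bay.
7. captain 1 and captain 3 cross → the lab module.
8. crew 2 crosses ← the storage bay.
9. crew 1 and crew 3 cross → the lab module.
10. captain 2 crosses ← the storage bay.
11. captain 2 and crew 2 cross → the lab module.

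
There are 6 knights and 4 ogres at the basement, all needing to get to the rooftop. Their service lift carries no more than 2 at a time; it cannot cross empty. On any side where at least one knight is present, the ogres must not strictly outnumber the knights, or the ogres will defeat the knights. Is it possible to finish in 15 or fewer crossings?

Counting alone: each trip to the rooftop takes at most 2 across and each return brings at least 1 back, so after t trips out (and t−1 returns) at most 2t − (t−1) of the 10 are across; that first reaches 10 at t = 9, so at least 17 crossings are needed.
Since 15 < 17, 15 crossings cannot be enough. (The shortest complete plan in fact takes 17:)
1. 2 ogres → the rooftop.  (the basement: 6K 2O; the rooftop: 0K 2O)
2. 1 ogre ← the basement.  (the basement: 6K 3O; the rooftop: 0K 1O)
3. 2 ogres → the rooftop.  (the basement: 6K 1O; the rooftop: 0K 3O)
4. 1 ogre ← the basement.  (the basement: 6K 2O; the rooftop: 0K 2O)
5. 2 knights → the rooftop.  (the basement: 4K 2O; the rooftop: 2K 2O)
6. 1 ogre ← the basement.  (the basement: 4K 3O; the rooftop: 2K 1O)
7. 1 knight and 1 ogre → the rooftop.  (the basement: 3K 2O; the rooftop: 3K 2O)
8. 1 ogre ← the basement.  (the basement: 3K 3O; the rooftop: 3K 1O)
9. 2 ogres → the rooftop.  (the basement: 3K 1O; the rooftop: 3K 3O)
10. 1 ogre ← the basement.  (the basement: 3K 2O; the rooftop: 3K 2O)
11. 1 knight and 1 ogre → the rooftop.  (the basement: 2K 1O; the rooftop: 4K 3O)
12. 1 ogre ← the basement.  (the basement: 2K 2O; the rooftop: 4K 2O)
13. 2 ogres → the rooftop.  (the basement: 2K 0O; the rooftop: 4K 4O)
14. 1 ogre ← the basement.  (the basement: 2K 1O; the rooftop: 4K 3O)
15. 1 knight and 1 ogre → the rooftop.  (the basement: 1K 0O; the rooftop: 5K 4O)
16. 1 ogre ← the basement.  (the basement: 1K 1O; the rooftop: 5K 3O)
17. 1 knight and 1 ogre → the rooftop.  (the basement: 0K 0O; the rooftop: 6K 4O)

No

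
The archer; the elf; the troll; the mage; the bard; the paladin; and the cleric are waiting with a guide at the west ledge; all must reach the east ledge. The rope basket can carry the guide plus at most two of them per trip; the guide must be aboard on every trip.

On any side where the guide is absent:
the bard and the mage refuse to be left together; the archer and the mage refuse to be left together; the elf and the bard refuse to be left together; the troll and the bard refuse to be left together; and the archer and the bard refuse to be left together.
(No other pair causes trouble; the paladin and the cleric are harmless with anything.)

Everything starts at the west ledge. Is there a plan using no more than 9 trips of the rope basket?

Counting alone: the guide can take at most 2 across per trip to the east ledge, so moving all 7 needs at least 4 loaded trips out, with a return between consecutive ones — at least 7 crossings.
The safety rule pushes this higher. Following every safe sequence of crossings, the most of the 7 that can be at the east ledge as the rope basket arrives there on crossings 7, 9 is 5, 6 respectively — never all 7.
So the move cannot be finished within 9 crossings. (The shortest complete plan takes 11:)
1. Guide goes to the east ledge with the archer and the bard.
2. Guide goes back to the west ledge with the archer.
3. Guide goes to the east ledge with the archer and the elf.
4. Guide goes back to the west ledge with the bard.
5. Guide goes to the east ledge with the mage and the troll.
6. Guide goes back to the west ledge with the archer.
7. Guide goes to the east ledge with the archer and the paladin.
8. Guide goes back to the west ledge with the archer.
9. Guide goes to the east ledge with the archer and the cleric.
10. Guide goes back to the west ledge with the archer.
11. Guide goes to the east ledge with the archer and the bard.

No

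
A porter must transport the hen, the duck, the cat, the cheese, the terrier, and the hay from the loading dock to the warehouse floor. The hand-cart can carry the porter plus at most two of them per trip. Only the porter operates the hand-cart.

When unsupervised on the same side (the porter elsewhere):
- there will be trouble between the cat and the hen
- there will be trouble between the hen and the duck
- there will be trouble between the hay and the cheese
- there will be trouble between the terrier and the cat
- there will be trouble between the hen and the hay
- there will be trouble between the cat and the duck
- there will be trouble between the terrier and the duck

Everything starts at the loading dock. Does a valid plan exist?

No

Whatever the first load, the items left behind include a forbidden pair without the porter. No opening move is safe, so no plan exists.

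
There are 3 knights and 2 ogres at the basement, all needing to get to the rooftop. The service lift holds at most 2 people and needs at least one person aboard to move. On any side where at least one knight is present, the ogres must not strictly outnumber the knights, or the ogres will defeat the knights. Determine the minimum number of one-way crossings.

Counting alone: each trip to the rooftop takes at most 2 across and each return brings at least 1 back, so after t trips out (and t−1 returns) at most 2t − (t−1) of the 5 are across; that first reaches 5 at t = 4, so at least 7 crossings are needed.
The plan below uses exactly 7 crossings, so it is optimal:
1. 2 ogres → the rooftop.  (the basement: 3K 0O; the rooftop: 0K 2O)
2. 1 ogre ← the basement.  (the basement: 3K 1O; the rooftop: 0K 1O)
3. 2 knights → the rooftop.  (the basement: 1K 1O; the rooftop: 2K 1O)
4. 1 knight ← the basement.  (the basement: 2K 1O; the rooftop: 1K 1O)
5. 1 knight and 1 ogre → the rooftop.  (the basement: 1K 0O; the rooftop: 2K 2O)
6. 1 ogre ← the basement.  (the basement: 1K 1O; the rooftop: 2K 1O)
7. 1 knight and 1 ogre → the rooftop.  (the basement: 0K 0O; the rooftop: 3K 2O)

7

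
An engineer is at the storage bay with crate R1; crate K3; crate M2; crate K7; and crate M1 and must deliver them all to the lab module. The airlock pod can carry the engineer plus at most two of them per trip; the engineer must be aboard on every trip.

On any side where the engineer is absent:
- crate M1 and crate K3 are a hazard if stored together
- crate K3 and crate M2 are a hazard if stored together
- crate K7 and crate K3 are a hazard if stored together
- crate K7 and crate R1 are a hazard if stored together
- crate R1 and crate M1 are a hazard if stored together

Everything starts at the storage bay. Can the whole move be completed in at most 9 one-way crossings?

Yes — this plan uses 7 crossings (≤ 9):
1. Engineer goes to the lab module with crate K3 and crate R1.
2. Engineer goes back to the storage bay alone.
3. Engineer goes to the lab module with crate M2.
4. Engineer goes back to the storage bay with crate K3.
5. Engineer goes to the lab module with crate K7 and crate M1.
6. Engineer goes back to the storage bay with crate R1.
7. Engineer goes to the lab module with crate K3 and crate R1.

Yes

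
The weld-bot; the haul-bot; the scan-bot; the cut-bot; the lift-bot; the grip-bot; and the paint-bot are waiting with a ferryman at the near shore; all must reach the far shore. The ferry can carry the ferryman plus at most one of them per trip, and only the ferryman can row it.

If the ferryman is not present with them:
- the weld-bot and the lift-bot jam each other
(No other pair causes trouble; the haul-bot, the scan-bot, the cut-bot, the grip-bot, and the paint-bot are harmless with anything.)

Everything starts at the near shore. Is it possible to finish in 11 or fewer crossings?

Counting alone: the ferryman can take at most 1 across per trip to the far shore, so moving all 7 needs at least 7 loaded trips out, with a return between consecutive ones — at least 13 crossings.
Since 11 < 13, 11 crossings cannot be enough. (The shortest complete plan in fact takes 13:)
1. Ferryman goes to the far shore with the weld-bot.  [the near shore: the cut-bot, the grip-bot, the haul-bot, the lift-bot, the paint-bot, the scan-bot | the far shore: the weld-bot]
2. Ferryman goes back to the near shore alone.  [the near shore: the cut-bot, the grip-bot, the haul-bot, the lift-bot, the paint-bot, the scan-bot | the far shore: the weld-bot]
3. Ferryman goes to the far shore with the haul-bot.  [the near shore: the cut-bot, the grip-bot, the lift-bot, the paint-bot, the scan-bot | the far shore: the haul-bot, the weld-bot]
4. Ferryman goes back to the near shore alone.  [the near shore: the cut-bot, the grip-bot, the lift-bot, the paint-bot, the scan-bot | the far shore: the haul-bot, the weld-bot]
5. Ferryman goes to the far shore with the scan-bot.  [the near shore: the cut-bot, the grip-bot, the lift-bot, the paint-bot | the far shore: the haul-bot, the scan-bot, the weld-bot]
6. Ferryman goes back to the near shore alone.  [the near shore: the cut-bot, the grip-bot, the lift-bot, the paint-bot | the far shore: the haul-bot, the scan-bot, the weld-bot]
7. Ferryman goes to the far shore with the cut-bot.  [the near shore: the grip-bot, the lift-bot, the paint-bot | the far shore: the cut-bot, the haul-bot, the scan-bot, the weld-bot]
8. Ferryman goes back to the near shore alone.  [the near shore: the grip-bot, the lift-bot, the paint-bot | the far shore: the cut-bot, the haul-bot, the scan-bot, the weld-bot]
9. Ferryman goes to the far shore with the grip-bot.  [the near shore: the lift-bot, the paint-bot | the far shore: the cut-bot, the grip-bot, the haul-bot, the scan-bot, the weld-bot]
10. Ferryman goes back to the near shore alone.  [the near shore: the lift-bot, the paint-bot | the far shore: the cut-bot, the grip-bot, the haul-bot, the scan-bot, the weld-bot]
11. Ferryman goes to the far shore with the paint-bot.  [the near shore: the lift-bot | the far shore: the cut-bot, the grip-bot, the haul-bot, the paint-bot, the scan-bot, the weld-bot]
12. Ferryman goes back to the near shore alone.  [the near shore: the lift-bot | the far shore: the cut-bot, the grip-bot, the haul-bot, the paint-bot, the scan-bot, the weld-bot]
13. Ferryman goes to the far shore with the lift-bot.  [the near shore: — | the far shore: the cut-bot, the grip-bot, the haul-bot, the lift-bot, the paint-bot, the scan-bot, the weld-bot]

No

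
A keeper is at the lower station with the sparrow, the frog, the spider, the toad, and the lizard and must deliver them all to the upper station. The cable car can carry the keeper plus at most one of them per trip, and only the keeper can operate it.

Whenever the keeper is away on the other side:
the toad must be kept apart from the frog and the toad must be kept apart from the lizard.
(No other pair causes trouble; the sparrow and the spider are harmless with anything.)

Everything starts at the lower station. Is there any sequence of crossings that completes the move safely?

Yes

1. Keeper goes to the upper station with the toad.  [the lower station: the frog, the lizard, the sparrow, the spider | the upper station: the toad]
2. Keeper goes back to the lower station alone.  [the lower station: the frog, the lizard, the sparrow, the spider | the upper station: the toad]
3. Keeper goes to the upper station with the sparrow.  [the lower station: the frog, the lizard, the spider | the upper station: the sparrow, the toad]
4. Keeper goes back to the lower station alone.  [the lower station: the frog, the lizard, the spider | the upper station: the sparrow, the toad]
5. Keeper goes to the upper station with the frog.  [the lower station: the lizard, the spider | the upper station: the frog, the sparrow, the toad]
6. Keeper goes back to the lower station with the toad.  [the lower station: the lizard, the spider, the toad | the upper station: the frog, the sparrow]
7. Keeper goes to the upper station with the lizard.  [the lower station: the spider, the toad | the upper station: the frog, the lizard, the sparrow]
8. Keeper goes back to the lower station alone.  [the lower station: the spider, the toad | the upper station: the frog, the lizard, the sparrow]
9. Keeper goes to the upper station with the spider.  [the lower station: the toad | the upper station: the frog, the lizard, the sparrow, the spider]
10. Keeper goes back to the lower station alone.  [the lower station: the toad | the upper station: the frog, the lizard, the sparrow, the spider]
11. Keeper goes to the upper station with the toad.  [the lower station: — | the upper station: the frog, the lizard, the sparrow, the spider, the toad]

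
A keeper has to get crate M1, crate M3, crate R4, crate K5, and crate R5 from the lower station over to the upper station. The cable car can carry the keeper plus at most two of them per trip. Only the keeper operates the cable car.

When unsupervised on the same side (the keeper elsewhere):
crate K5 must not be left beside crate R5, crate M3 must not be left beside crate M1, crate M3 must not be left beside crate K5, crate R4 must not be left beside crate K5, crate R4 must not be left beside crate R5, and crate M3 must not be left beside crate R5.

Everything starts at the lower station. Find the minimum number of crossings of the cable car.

impossible

Whatever the first load, the items left behind include a forbidden pair without the keeper. No opening move is safe, so no plan exists.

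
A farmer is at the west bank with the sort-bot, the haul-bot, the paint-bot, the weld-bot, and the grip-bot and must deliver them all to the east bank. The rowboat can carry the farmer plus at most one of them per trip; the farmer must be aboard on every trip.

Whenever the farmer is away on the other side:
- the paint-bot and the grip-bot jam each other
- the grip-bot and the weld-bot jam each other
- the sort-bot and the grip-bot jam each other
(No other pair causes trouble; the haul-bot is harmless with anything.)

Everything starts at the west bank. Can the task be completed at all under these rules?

Following every safe sequence of crossings from the start, the most of the 5 that can be at the east bank as the rowboat arrives there on crossings 1, 3, 5 is 1, 2, 3 respectively; the best ever achieved is 3 of 5.
From crossing 7 on, no configuration arises that was not already reachable earlier: only 18 distinct safe configurations (who is on which side, and where the rowboat is) can ever be reached, none of them has everyone across, and every continuation just revisits them. So no valid plan exists.

No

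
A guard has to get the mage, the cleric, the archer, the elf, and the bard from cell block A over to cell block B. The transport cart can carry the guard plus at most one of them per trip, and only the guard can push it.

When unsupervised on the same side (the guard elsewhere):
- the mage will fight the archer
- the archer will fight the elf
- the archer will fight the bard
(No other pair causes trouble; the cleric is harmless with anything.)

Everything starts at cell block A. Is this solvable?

No

Following every safe sequence of crossings from the start, the most of the 5 that can be at cell block B as the transport cart arrives there on crossings 1, 3, 5 is 1, 2, 3 respectively; the best ever achieved is 3 of 5.
From crossing 7 on, no configuration arises that was not already reachable earlier: only 18 distinct safe configurations (who is on which side, and where the transport cart is) can ever be reached, none of them has everyone across, and every continuation just revisits them. So no valid plan exists.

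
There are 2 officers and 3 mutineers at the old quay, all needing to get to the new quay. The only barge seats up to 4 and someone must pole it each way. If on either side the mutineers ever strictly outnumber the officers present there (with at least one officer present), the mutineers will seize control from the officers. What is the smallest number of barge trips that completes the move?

impossible

The mutineers already outnumber the officers at the old quay before anyone moves, so the starting position itself is disallowed.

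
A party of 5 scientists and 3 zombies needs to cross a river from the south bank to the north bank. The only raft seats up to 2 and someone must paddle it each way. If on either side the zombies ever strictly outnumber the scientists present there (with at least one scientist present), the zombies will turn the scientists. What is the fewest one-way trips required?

Counting alone: each trip to the north bank takes at most 2 across and each return brings at least 1 back, so after t trips out (and t−1 returns) at most 2t − (t−1) of the 8 are across; that first reaches 8 at t = 7, so at least 13 crossings are needed.
The plan below uses exactly 13 crossings, so it is optimal:
1. 2 zombies → the north bank.  (the south bank: 5S 1Z; the north bank: 0S 2Z)
2. 1 zombie ← the south bank.  (the south bank: 5S 2Z; the north bank: 0S 1Z)
3. 2 zombies → the north bank.  (the south bank: 5S 0Z; the north bank: 0S 3Z)
4. 1 zombie ← the south bank.  (the south bank: 5S 1Z; the north bank: 0S 2Z)
5. 2 scientists → the north bank.  (the south bank: 3S 1Z; the north bank: 2S 2Z)
6. 1 zombie ← the south bank.  (the south bank: 3S 2Z; the north bank: 2S 1Z)
7. 1 scientist and 1 zombie → the north bank.  (the south bank: 2S 1Z; the north bank: 3S 2Z)
8. 1 zombie ← the south bank.  (the south bank: 2S 2Z; the north bank: 3S 1Z)
9. 2 zombies → the north bank.  (the south bank: 2S 0Z; the north bank: 3S 3Z)
10. 1 zombie ← the south bank.  (the south bank: 2S 1Z; the north bank: 3S 2Z)
11. 1 scientist and 1 zombie → the north bank.  (the south bank: 1S 0Z; the north bank: 4S 3Z)
12. 1 zombie ← the south bank.  (the south bank: 1S 1Z; the north bank: 4S 2Z)
13. 1 scientist and 1 zombie → the north bank.  (the south bank: 0S 0Z; the north bank: 5S 3Z)

13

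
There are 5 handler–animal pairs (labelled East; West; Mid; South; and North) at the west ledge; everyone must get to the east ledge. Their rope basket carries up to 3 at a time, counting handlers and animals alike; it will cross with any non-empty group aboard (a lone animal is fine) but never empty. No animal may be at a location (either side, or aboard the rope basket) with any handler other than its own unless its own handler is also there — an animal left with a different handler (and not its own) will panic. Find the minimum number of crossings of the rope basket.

Counting alone: each trip to the east ledge takes at most 3 across and each return brings at least 1 back, so after t trips out (and t−1 returns) at most 3t − (t−1) of the 10 are across; that first reaches 10 at t = 5, so at least 9 crossings are needed.
The safety rule pushes this higher. Following every safe sequence of crossings, the most of the 10 that can be at the east ledge as the rope basket arrives there on crossing 9 is 9 — never all 10.
So no plan with fewer than 11 crossings exists, and this one achieves 11:
1. animal East and handler East cross → the east ledge.
2. handler East crosses ← the west ledge.
3. animal Mid, animal South, and animal West cross → the east ledge.
4. animal East crosses ← the west ledge.
5. handler Mid, handler South, and handler West cross → the east ledge.
6. animal West and handler West cross ← the west ledge.
7. handler East, handler North, and handler West cross → the east ledge.
8. animal Mid crosses ← the west ledge.
9. animal East and animal West cross → the east ledge.
10. animal East crosses ← the west ledge.
11. animal East, animal Mid, and animal North cross → the east ledge.

11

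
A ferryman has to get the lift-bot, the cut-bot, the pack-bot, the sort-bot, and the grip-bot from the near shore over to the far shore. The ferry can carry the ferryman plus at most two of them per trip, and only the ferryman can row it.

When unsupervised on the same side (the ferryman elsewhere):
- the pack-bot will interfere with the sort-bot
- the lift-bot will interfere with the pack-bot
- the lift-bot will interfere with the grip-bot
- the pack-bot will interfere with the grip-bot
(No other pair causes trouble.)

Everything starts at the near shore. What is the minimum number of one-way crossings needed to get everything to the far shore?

7

Counting alone: the ferryman can take at most 2 across per trip to the far shore, so moving all 5 needs at least 3 loaded trips out, with a return between consecutive ones — at least 5 crossings.
The safety rule pushes this higher. Following every safe sequence of crossings, the most of the 5 that can be at the far shore as the ferry arrives there on crossing 5 is 4 — never all 5.
So no plan with fewer than 7 crossings exists, and this one achieves 7:
1. Ferryman goes to the far shore with the lift-bot and the pack-bot.
2. Ferryman goes back to the near shore with the lift-bot.
3. Ferryman goes to the far shore with the cut-bot and the lift-bot.
4. Ferryman goes back to the near shore with the lift-bot.
5. Ferryman goes to the far shore with the lift-bot and the sort-bot.
6. Ferryman goes back to the near shore with the pack-bot.
7. Ferryman goes to the far shore with the grip-bot and the pack-bot.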